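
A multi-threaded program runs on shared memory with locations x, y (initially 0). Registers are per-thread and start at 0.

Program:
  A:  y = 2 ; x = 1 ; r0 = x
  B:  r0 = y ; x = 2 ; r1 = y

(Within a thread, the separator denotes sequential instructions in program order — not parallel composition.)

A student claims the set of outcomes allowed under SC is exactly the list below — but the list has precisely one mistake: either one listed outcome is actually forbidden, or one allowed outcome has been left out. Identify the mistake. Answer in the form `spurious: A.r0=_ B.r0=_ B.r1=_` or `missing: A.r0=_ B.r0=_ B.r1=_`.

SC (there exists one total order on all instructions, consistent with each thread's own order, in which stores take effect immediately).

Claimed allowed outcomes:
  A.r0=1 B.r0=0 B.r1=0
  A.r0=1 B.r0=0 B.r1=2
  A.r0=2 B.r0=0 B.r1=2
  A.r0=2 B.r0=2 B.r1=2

missing: A.r0=1 B.r0=2 B.r1=2

outcome vector order: (A.r0,B.r0,B.r1)
SC: 5 outcomes — {1/0/0; 1/0/2; 1/2/2; 2/0/2; 2/2/2}
SC∖claimed = {1/2/2}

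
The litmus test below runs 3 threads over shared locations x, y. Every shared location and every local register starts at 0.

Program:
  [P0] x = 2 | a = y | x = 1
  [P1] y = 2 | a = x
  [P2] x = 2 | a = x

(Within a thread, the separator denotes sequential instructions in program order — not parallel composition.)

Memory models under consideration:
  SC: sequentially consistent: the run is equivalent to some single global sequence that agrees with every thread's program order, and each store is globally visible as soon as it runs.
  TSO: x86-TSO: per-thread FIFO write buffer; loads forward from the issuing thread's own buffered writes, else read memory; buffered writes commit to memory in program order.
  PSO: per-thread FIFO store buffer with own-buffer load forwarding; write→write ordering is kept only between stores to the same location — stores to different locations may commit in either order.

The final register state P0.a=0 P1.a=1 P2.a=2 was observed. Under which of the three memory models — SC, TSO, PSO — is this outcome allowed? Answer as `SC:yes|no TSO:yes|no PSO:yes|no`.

outcome vector order: (P0.a,P1.a,P2.a)
[SC] allowed = {011; 012; 021; 022; 201; 202; 211; 212; 221; 222}
[TSO] allowed = {001; 002; 011; 012; 021; 022; 201; 202; 211; 212; 221; 222}
[PSO] allowed = {001; 002; 011; 012; 021; 022; 201; 202; 211; 212; 221; 222}
target 012 ∈ {SC,TSO,PSO}

SC:yes TSO:yes PSO:yes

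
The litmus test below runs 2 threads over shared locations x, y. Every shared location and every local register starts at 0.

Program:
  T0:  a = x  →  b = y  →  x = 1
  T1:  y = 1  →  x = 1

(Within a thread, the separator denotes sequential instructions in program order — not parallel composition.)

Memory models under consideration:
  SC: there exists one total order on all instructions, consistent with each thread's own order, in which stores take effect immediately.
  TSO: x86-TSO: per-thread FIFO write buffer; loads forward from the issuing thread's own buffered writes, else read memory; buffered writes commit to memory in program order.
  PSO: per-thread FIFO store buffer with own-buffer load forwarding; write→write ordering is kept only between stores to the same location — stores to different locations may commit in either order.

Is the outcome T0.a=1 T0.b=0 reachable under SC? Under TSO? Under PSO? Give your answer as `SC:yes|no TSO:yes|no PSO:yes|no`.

SC:no TSO:no PSO:yes

outcome vector order: (T0.a,T0.b)
SC: 3 outcomes — {00 01 11}
TSO: 3 outcomes — {00 01 11}
PSO: 4 outcomes — {00 01 10 11}
target 10 ∈ {PSO}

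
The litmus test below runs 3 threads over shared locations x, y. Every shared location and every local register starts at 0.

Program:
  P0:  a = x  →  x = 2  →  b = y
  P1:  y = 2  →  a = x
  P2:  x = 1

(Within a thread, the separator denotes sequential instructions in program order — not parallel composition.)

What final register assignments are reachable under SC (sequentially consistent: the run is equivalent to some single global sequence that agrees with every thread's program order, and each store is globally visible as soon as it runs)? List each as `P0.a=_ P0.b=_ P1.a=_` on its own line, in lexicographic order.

P0.a=0 P0.b=0 P1.a=1
P0.a=0 P0.b=0 P1.a=2
P0.a=0 P0.b=2 P1.a=0
P0.a=0 P0.b=2 P1.a=1
P0.a=0 P0.b=2 P1.a=2
P0.a=1 P0.b=0 P1.a=2
P0.a=1 P0.b=2 P1.a=0
P0.a=1 P0.b=2 P1.a=1
P0.a=1 P0.b=2 P1.a=2

outcome vector order: (P0.a,P0.b,P1.a)
|SC outcomes| = 9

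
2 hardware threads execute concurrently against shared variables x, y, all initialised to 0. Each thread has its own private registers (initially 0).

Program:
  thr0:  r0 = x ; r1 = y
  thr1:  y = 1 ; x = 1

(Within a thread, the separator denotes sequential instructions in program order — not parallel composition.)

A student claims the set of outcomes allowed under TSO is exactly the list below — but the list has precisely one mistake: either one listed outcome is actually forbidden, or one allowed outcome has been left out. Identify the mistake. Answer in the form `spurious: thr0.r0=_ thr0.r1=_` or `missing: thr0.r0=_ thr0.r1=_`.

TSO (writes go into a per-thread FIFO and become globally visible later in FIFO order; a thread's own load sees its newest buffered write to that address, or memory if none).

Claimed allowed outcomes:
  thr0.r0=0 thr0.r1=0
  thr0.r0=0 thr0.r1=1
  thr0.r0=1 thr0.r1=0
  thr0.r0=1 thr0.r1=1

outcome vector order: (thr0.r0,thr0.r1)
TSO (3): <0 0>, <0 1>, <1 1>
claimed∖TSO = {<1 0>}

spurious: thr0.r0=1 thr0.r1=0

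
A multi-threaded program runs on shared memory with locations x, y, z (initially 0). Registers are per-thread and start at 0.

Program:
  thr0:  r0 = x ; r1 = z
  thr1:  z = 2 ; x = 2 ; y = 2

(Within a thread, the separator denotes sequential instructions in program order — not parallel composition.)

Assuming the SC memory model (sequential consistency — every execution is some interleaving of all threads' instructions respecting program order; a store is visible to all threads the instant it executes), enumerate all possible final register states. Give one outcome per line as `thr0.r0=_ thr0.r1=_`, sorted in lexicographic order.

outcome vector order: (thr0.r0,thr0.r1)
|SC outcomes| = 3

thr0.r0=0 thr0.r1=0
thr0.r0=0 thr0.r1=2
thr0.r0=2 thr0.r1=2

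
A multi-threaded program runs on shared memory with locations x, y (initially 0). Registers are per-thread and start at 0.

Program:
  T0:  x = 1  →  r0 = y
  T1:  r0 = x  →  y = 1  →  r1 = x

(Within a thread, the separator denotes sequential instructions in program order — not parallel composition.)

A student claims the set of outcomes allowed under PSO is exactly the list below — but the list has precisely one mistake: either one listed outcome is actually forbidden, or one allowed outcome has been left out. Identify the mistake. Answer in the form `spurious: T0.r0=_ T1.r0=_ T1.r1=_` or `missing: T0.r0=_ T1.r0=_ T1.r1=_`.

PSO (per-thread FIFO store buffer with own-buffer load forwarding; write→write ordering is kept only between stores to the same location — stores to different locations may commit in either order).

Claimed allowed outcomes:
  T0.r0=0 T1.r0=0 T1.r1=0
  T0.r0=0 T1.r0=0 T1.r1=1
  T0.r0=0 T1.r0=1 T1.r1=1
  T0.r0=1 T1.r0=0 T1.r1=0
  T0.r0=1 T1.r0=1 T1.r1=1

outcome vector order: (T0.r0,T1.r0,T1.r1)
[PSO] allowed = {<0 0 0>; <0 0 1>; <0 1 1>; <1 0 0>; <1 0 1>; <1 1 1>}
PSO∖claimed = {<1 0 1>}

missing: T0.r0=1 T1.r0=0 T1.r1=1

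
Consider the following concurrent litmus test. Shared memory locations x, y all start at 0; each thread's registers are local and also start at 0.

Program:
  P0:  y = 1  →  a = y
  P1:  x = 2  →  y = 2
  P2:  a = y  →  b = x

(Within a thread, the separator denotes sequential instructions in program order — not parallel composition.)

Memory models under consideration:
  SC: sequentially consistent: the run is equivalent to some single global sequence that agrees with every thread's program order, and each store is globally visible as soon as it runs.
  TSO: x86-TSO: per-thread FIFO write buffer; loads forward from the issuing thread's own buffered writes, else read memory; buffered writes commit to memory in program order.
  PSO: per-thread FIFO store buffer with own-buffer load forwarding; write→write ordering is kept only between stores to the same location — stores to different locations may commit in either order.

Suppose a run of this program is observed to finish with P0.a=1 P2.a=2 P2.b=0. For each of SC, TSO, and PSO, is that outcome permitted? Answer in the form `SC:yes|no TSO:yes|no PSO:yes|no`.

outcome vector order: (P0.a,P2.a,P2.b)
under SC → <1 0 0>; <1 0 2>; <1 1 0>; <1 1 2>; <1 2 2>; <2 0 0>; <2 0 2>; <2 1 0>; <2 1 2>; <2 2 2>
under TSO → <1 0 0>; <1 0 2>; <1 1 0>; <1 1 2>; <1 2 2>; <2 0 0>; <2 0 2>; <2 1 0>; <2 1 2>; <2 2 2>
under PSO → <1 0 0>; <1 0 2>; <1 1 0>; <1 1 2>; <1 2 0>; <1 2 2>; <2 0 0>; <2 0 2>; <2 1 0>; <2 1 2>; <2 2 0>; <2 2 2>
target <1 2 0> ∈ {PSO}

SC:no TSO:no PSO:yes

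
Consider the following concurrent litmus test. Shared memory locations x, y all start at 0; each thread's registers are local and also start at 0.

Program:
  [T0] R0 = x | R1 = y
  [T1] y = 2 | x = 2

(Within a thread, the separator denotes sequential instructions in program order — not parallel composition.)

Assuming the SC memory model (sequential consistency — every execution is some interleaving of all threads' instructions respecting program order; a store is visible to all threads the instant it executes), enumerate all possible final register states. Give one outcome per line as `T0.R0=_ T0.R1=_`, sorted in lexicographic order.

outcome vector order: (T0.R0,T0.R1)
|SC outcomes| = 3

T0.R0=0 T0.R1=0
T0.R0=0 T0.R1=2
T0.R0=2 T0.R1=2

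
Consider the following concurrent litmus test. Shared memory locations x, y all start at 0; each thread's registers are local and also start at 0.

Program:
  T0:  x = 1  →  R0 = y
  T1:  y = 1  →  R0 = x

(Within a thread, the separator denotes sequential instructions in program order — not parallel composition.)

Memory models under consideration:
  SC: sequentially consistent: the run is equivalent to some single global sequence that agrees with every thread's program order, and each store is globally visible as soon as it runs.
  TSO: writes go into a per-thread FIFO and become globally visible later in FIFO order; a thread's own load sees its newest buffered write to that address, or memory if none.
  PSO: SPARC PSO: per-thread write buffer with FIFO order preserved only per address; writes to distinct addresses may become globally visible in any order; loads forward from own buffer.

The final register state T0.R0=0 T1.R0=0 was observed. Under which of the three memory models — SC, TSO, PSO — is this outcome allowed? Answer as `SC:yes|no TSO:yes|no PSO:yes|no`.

SC:no TSO:yes PSO:yes

outcome vector order: (T0.R0,T1.R0)
SC (3): (0,1), (1,0), (1,1)
TSO (4): (0,0), (0,1), (1,0), (1,1)
PSO (4): (0,0), (0,1), (1,0), (1,1)
target (0,0) ∈ {TSO,PSO}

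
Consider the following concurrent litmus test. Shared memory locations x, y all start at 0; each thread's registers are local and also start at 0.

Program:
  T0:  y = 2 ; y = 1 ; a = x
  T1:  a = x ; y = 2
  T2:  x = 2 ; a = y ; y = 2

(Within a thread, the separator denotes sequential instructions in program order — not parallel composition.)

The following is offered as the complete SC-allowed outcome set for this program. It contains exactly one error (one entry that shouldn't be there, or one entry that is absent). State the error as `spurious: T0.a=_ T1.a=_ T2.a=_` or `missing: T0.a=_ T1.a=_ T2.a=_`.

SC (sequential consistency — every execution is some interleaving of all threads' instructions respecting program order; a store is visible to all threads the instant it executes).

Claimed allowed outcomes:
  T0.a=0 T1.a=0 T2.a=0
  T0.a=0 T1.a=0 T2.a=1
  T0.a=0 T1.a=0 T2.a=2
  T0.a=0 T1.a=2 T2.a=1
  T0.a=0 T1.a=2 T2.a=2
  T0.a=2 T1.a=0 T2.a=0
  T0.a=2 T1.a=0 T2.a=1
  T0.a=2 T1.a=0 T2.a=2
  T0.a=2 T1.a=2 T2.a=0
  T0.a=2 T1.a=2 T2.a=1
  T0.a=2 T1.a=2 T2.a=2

outcome vector order: (T0.a,T1.a,T2.a)
SC (10): 0/0/1 0/0/2 0/2/1 0/2/2 2/0/0 2/0/1 2/0/2 2/2/0 2/2/1 2/2/2
claimed∖SC = {0/0/0}

spurious: T0.a=0 T1.a=0 T2.a=0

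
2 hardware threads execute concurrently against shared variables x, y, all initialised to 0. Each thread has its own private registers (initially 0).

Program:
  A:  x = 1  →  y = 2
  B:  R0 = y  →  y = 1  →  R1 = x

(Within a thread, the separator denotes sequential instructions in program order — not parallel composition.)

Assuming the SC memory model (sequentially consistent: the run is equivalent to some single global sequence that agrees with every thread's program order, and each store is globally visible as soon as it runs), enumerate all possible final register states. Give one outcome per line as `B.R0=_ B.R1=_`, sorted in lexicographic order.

B.R0=0 B.R1=0
B.R0=0 B.R1=1
B.R0=2 B.R1=1

outcome vector order: (B.R0,B.R1)
|SC outcomes| = 3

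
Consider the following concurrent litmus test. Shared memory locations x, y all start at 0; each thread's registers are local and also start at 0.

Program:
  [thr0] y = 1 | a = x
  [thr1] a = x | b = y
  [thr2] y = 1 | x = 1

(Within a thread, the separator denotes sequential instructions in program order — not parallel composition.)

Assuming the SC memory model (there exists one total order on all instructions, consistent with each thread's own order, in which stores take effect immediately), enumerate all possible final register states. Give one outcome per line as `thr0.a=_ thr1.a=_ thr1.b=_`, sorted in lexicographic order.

outcome vector order: (thr0.a,thr1.a,thr1.b)
|SC outcomes| = 6

thr0.a=0 thr1.a=0 thr1.b=0
thr0.a=0 thr1.a=0 thr1.b=1
thr0.a=0 thr1.a=1 thr1.b=1
thr0.a=1 thr1.a=0 thr1.b=0
thr0.a=1 thr1.a=0 thr1.b=1
thr0.a=1 thr1.a=1 thr1.b=1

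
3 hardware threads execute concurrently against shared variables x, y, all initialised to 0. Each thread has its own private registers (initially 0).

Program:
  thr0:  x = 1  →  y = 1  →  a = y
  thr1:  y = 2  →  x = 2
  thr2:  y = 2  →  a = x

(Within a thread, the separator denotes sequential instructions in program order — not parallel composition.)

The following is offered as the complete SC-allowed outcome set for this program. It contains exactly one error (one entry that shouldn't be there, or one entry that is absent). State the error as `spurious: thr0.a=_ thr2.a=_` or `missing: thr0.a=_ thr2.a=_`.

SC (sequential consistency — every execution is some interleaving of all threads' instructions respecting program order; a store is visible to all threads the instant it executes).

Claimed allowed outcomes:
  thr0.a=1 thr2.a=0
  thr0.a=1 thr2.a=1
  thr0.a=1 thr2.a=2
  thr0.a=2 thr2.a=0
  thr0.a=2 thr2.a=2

missing: thr0.a=2 thr2.a=1

outcome vector order: (thr0.a,thr2.a)
SC (6): 10; 11; 12; 20; 21; 22
SC∖claimed = {21}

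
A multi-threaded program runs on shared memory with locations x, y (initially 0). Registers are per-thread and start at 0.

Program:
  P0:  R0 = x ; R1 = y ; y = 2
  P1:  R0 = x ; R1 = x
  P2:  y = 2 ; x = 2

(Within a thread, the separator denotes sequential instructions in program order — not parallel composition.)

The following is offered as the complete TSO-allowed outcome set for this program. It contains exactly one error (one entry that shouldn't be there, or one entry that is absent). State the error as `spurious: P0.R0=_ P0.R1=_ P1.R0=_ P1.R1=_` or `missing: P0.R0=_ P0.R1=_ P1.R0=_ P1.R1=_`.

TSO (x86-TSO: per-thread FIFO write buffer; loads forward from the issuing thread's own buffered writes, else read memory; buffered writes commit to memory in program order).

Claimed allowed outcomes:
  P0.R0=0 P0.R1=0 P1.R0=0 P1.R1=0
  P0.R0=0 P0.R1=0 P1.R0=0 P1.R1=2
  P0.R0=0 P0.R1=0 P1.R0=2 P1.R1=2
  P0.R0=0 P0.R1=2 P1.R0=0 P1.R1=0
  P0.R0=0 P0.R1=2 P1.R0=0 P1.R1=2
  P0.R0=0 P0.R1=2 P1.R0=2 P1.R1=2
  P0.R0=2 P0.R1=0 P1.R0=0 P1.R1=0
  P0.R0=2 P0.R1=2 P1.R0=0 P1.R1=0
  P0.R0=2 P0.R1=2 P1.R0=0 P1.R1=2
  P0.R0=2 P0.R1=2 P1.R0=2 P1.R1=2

spurious: P0.R0=2 P0.R1=0 P1.R0=0 P1.R1=0

outcome vector order: (P0.R0,P0.R1,P1.R0,P1.R1)
[TSO] allowed = {(0,0,0,0); (0,0,0,2); (0,0,2,2); (0,2,0,0); (0,2,0,2); (0,2,2,2); (2,2,0,0); (2,2,0,2); (2,2,2,2)}
claimed∖TSO = {(2,0,0,0)}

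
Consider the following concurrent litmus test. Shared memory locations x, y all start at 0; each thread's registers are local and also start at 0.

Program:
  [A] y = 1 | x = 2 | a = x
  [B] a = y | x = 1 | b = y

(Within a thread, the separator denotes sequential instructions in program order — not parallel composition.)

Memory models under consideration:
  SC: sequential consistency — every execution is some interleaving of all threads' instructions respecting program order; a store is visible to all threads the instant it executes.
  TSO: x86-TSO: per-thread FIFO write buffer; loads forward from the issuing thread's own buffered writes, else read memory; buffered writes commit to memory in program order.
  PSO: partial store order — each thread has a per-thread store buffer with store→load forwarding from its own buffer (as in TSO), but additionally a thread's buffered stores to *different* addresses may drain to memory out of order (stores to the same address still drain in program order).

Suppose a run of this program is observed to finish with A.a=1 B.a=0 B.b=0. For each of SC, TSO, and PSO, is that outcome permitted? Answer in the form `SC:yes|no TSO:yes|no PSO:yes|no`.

outcome vector order: (A.a,B.a,B.b)
SC (5): (1,0,1) (1,1,1) (2,0,0) (2,0,1) (2,1,1)
TSO (6): (1,0,0) (1,0,1) (1,1,1) (2,0,0) (2,0,1) (2,1,1)
PSO (6): (1,0,0) (1,0,1) (1,1,1) (2,0,0) (2,0,1) (2,1,1)
target (1,0,0) ∈ {TSO,PSO}

SC:no TSO:yes PSO:yes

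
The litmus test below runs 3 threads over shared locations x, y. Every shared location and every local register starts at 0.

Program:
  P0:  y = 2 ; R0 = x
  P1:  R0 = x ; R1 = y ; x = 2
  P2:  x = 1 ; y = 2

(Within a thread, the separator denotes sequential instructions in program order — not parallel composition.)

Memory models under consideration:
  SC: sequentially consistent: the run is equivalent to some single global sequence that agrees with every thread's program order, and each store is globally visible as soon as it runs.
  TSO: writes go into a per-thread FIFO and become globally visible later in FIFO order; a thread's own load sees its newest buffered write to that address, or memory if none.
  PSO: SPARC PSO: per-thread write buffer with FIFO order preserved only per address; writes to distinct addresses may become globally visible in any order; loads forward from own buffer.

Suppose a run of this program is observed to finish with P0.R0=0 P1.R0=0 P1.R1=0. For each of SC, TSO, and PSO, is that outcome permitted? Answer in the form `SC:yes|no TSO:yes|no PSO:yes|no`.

outcome vector order: (P0.R0,P1.R0,P1.R1)
under SC → 0/0/0, 0/0/2, 0/1/2, 1/0/0, 1/0/2, 1/1/0, 1/1/2, 2/0/0, 2/0/2, 2/1/0, 2/1/2
under TSO → 0/0/0, 0/0/2, 0/1/0, 0/1/2, 1/0/0, 1/0/2, 1/1/0, 1/1/2, 2/0/0, 2/0/2, 2/1/0, 2/1/2
under PSO → 0/0/0, 0/0/2, 0/1/0, 0/1/2, 1/0/0, 1/0/2, 1/1/0, 1/1/2, 2/0/0, 2/0/2, 2/1/0, 2/1/2
target 0/0/0 ∈ {SC,TSO,PSO}

SC:yes TSO:yes PSO:yes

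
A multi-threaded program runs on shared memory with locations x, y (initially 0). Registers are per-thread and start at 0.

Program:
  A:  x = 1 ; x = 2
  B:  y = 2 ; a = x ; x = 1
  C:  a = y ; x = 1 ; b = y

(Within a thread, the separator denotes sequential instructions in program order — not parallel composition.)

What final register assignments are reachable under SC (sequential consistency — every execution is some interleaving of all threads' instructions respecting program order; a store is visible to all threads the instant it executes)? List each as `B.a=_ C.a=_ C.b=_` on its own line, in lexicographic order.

B.a=0 C.a=0 C.b=2
B.a=0 C.a=2 C.b=2
B.a=1 C.a=0 C.b=0
B.a=1 C.a=0 C.b=2
B.a=1 C.a=2 C.b=2
B.a=2 C.a=0 C.b=0
B.a=2 C.a=0 C.b=2
B.a=2 C.a=2 C.b=2

outcome vector order: (B.a,C.a,C.b)
|SC outcomes| = 8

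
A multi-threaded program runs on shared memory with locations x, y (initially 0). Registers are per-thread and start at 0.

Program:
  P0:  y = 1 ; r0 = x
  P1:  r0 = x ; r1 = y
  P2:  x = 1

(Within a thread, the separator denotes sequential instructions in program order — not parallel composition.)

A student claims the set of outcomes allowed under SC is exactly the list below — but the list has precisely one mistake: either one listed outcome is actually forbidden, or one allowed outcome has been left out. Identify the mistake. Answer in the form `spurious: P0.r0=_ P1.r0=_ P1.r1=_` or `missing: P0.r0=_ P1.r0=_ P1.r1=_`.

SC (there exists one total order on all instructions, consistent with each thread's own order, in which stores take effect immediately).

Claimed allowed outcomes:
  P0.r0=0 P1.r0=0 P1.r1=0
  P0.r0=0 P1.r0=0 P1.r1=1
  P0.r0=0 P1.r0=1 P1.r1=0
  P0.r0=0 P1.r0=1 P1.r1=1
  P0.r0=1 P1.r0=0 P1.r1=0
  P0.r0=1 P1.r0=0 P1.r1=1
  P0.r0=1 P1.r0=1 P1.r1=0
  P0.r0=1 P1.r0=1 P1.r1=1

spurious: P0.r0=0 P1.r0=1 P1.r1=0

outcome vector order: (P0.r0,P1.r0,P1.r1)
SC (7): (0,0,0); (0,0,1); (0,1,1); (1,0,0); (1,0,1); (1,1,0); (1,1,1)
claimed∖SC = {(0,1,0)}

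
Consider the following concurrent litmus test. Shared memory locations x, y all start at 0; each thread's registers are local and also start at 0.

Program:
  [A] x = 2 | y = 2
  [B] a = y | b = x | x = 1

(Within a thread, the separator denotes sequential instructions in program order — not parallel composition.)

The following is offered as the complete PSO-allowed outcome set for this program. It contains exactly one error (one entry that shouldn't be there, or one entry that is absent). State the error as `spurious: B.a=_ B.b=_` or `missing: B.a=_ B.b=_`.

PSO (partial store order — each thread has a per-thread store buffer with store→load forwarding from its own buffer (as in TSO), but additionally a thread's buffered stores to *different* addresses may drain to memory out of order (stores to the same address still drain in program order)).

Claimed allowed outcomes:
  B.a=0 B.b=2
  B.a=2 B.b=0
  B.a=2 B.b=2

missing: B.a=0 B.b=0

outcome vector order: (B.a,B.b)
PSO: 4 outcomes — {(0,0) (0,2) (2,0) (2,2)}
PSO∖claimed = {(0,0)}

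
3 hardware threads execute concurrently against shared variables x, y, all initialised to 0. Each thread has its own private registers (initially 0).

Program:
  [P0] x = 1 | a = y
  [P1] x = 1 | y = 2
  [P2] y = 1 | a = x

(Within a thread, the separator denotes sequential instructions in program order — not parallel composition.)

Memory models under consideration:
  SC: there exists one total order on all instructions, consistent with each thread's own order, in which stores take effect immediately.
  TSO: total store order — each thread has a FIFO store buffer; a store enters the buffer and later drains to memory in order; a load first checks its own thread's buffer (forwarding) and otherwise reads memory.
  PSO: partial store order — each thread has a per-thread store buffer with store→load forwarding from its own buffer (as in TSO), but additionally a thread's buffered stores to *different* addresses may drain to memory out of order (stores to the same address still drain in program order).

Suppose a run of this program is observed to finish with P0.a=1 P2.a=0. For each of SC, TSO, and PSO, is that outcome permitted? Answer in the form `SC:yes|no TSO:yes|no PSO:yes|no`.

SC:yes TSO:yes PSO:yes

outcome vector order: (P0.a,P2.a)
[SC] allowed = {01; 10; 11; 20; 21}
[TSO] allowed = {00; 01; 10; 11; 20; 21}
[PSO] allowed = {00; 01; 10; 11; 20; 21}
target 10 ∈ {SC,TSO,PSO}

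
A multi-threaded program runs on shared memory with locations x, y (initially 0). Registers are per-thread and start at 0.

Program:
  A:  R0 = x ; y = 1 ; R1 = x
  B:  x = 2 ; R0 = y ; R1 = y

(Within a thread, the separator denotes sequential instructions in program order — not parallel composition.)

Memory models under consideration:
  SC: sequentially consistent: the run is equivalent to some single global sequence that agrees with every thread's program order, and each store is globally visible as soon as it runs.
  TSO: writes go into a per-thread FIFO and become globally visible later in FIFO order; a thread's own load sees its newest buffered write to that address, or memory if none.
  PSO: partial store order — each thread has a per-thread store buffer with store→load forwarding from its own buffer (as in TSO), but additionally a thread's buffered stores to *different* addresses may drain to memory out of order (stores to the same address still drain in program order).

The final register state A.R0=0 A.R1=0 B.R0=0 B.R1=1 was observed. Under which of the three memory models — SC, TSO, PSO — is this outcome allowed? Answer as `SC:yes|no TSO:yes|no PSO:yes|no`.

SC:no TSO:yes PSO:yes

outcome vector order: (A.R0,A.R1,B.R0,B.R1)
[SC] allowed = {0/0/1/1 0/2/0/0 0/2/0/1 0/2/1/1 2/2/0/0 2/2/0/1 2/2/1/1}
[TSO] allowed = {0/0/0/0 0/0/0/1 0/0/1/1 0/2/0/0 0/2/0/1 0/2/1/1 2/2/0/0 2/2/0/1 2/2/1/1}
[PSO] allowed = {0/0/0/0 0/0/0/1 0/0/1/1 0/2/0/0 0/2/0/1 0/2/1/1 2/2/0/0 2/2/0/1 2/2/1/1}
target 0/0/0/1 ∈ {TSO,PSO}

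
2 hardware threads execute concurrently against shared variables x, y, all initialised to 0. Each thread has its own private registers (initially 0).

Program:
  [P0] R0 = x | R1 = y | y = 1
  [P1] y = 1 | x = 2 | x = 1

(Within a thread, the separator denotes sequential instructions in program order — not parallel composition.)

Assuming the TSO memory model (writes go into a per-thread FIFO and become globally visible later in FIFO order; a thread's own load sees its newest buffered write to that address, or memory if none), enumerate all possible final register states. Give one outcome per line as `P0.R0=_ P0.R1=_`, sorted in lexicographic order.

outcome vector order: (P0.R0,P0.R1)
|TSO outcomes| = 4

P0.R0=0 P0.R1=0
P0.R0=0 P0.R1=1
P0.R0=1 P0.R1=1
P0.R0=2 P0.R1=1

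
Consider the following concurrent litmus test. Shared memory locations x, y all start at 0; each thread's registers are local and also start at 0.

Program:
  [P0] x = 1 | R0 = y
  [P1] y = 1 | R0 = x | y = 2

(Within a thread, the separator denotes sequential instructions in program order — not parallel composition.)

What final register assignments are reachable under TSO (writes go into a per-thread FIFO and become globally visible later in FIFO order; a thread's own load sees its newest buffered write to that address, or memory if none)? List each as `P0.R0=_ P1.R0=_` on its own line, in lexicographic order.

P0.R0=0 P1.R0=0
P0.R0=0 P1.R0=1
P0.R0=1 P1.R0=0
P0.R0=1 P1.R0=1
P0.R0=2 P1.R0=0
P0.R0=2 P1.R0=1

outcome vector order: (P0.R0,P1.R0)
|TSO outcomes| = 6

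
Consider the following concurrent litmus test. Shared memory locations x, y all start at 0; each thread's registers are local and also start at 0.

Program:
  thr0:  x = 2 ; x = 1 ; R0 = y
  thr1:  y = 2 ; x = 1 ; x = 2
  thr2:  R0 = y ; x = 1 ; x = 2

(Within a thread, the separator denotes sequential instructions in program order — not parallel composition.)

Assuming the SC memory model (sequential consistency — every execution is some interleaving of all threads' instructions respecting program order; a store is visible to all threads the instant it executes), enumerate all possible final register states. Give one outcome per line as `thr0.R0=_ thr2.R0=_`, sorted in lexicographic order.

outcome vector order: (thr0.R0,thr2.R0)
|SC outcomes| = 4

thr0.R0=0 thr2.R0=0
thr0.R0=0 thr2.R0=2
thr0.R0=2 thr2.R0=0
thr0.R0=2 thr2.R0=2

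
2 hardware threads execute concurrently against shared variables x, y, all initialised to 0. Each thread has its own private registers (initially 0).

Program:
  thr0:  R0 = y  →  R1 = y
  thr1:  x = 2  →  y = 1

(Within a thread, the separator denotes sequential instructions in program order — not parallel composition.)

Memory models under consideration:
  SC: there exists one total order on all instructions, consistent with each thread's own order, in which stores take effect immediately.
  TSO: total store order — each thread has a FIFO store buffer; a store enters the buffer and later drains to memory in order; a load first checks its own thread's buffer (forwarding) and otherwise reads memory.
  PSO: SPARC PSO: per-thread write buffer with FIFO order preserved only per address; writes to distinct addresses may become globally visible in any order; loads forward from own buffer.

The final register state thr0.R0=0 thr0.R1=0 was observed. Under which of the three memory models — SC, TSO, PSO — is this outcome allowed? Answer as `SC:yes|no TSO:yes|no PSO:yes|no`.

SC:yes TSO:yes PSO:yes

outcome vector order: (thr0.R0,thr0.R1)
SC (3): 0/0 0/1 1/1
TSO (3): 0/0 0/1 1/1
PSO (3): 0/0 0/1 1/1
target 0/0 ∈ {SC,TSO,PSO}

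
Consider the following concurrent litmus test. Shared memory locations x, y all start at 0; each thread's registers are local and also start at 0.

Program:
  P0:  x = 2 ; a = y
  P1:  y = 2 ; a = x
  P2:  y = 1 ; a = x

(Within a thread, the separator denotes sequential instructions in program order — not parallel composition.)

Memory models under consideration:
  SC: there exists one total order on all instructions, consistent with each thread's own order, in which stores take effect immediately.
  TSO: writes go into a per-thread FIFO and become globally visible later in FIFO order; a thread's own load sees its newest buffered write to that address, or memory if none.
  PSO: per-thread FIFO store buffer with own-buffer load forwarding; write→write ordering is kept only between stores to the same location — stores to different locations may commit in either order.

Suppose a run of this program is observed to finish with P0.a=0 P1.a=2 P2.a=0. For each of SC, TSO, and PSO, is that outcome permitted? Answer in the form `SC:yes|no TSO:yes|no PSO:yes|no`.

SC:no TSO:yes PSO:yes

outcome vector order: (P0.a,P1.a,P2.a)
under SC → 0/2/2, 1/0/0, 1/0/2, 1/2/0, 1/2/2, 2/0/0, 2/0/2, 2/2/0, 2/2/2
under TSO → 0/0/0, 0/0/2, 0/2/0, 0/2/2, 1/0/0, 1/0/2, 1/2/0, 1/2/2, 2/0/0, 2/0/2, 2/2/0, 2/2/2
under PSO → 0/0/0, 0/0/2, 0/2/0, 0/2/2, 1/0/0, 1/0/2, 1/2/0, 1/2/2, 2/0/0, 2/0/2, 2/2/0, 2/2/2
target 0/2/0 ∈ {TSO,PSO}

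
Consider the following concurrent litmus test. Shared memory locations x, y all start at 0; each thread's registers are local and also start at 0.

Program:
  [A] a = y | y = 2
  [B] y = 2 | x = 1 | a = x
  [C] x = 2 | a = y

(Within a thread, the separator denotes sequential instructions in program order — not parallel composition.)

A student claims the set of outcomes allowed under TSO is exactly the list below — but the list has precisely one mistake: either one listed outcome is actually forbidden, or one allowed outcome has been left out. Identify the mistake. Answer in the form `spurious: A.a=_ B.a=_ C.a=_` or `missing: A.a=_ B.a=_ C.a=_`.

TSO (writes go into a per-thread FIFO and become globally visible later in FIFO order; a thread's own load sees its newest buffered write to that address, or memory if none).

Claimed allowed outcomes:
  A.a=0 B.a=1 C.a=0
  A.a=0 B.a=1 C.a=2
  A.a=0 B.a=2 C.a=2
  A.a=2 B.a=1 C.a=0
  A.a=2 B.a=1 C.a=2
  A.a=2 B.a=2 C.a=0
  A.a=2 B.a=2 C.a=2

missing: A.a=0 B.a=2 C.a=0

outcome vector order: (A.a,B.a,C.a)
TSO: 8 outcomes — {(0,1,0), (0,1,2), (0,2,0), (0,2,2), (2,1,0), (2,1,2), (2,2,0), (2,2,2)}
TSO∖claimed = {(0,2,0)}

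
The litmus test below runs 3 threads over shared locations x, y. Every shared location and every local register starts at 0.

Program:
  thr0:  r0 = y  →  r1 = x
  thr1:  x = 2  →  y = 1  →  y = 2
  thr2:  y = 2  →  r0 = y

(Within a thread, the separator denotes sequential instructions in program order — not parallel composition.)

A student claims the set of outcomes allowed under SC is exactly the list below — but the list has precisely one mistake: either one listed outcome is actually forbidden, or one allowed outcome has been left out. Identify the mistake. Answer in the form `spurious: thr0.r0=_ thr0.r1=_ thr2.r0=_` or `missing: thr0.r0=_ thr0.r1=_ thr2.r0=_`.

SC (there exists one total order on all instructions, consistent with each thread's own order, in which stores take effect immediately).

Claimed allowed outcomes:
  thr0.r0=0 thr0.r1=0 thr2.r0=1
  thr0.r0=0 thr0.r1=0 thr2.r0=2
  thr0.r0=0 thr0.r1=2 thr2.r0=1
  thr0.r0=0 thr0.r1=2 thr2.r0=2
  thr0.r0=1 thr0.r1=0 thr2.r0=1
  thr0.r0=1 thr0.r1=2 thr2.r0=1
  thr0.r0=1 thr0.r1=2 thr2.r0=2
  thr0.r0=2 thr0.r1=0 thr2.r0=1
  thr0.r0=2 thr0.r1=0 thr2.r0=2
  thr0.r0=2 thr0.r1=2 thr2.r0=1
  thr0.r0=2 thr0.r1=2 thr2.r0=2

spurious: thr0.r0=1 thr0.r1=0 thr2.r0=1

outcome vector order: (thr0.r0,thr0.r1,thr2.r0)
[SC] allowed = {<0 0 1> <0 0 2> <0 2 1> <0 2 2> <1 2 1> <1 2 2> <2 0 1> <2 0 2> <2 2 1> <2 2 2>}
claimed∖SC = {<1 0 1>}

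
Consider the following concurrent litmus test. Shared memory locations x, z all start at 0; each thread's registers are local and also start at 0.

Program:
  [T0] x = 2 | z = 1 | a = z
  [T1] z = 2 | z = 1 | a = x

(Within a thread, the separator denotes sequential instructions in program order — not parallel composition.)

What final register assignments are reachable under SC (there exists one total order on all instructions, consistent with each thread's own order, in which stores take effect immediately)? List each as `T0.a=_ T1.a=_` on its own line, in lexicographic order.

outcome vector order: (T0.a,T1.a)
|SC outcomes| = 3

T0.a=1 T1.a=0
T0.a=1 T1.a=2
T0.a=2 T1.a=2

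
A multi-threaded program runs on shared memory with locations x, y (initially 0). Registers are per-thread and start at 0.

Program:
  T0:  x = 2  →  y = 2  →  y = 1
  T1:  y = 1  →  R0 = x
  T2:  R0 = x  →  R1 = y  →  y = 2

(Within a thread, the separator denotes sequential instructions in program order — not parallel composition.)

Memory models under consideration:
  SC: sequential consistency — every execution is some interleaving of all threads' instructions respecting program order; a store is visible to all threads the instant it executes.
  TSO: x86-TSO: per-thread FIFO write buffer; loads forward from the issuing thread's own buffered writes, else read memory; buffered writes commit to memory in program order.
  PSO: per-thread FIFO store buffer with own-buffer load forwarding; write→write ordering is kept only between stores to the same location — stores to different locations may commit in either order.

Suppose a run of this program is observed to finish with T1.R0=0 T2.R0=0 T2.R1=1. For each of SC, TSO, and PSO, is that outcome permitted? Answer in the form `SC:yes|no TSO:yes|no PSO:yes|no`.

SC:yes TSO:yes PSO:yes

outcome vector order: (T1.R0,T2.R0,T2.R1)
SC: 11 outcomes — {0/0/0; 0/0/1; 0/0/2; 0/2/1; 0/2/2; 2/0/0; 2/0/1; 2/0/2; 2/2/0; 2/2/1; 2/2/2}
TSO: 12 outcomes — {0/0/0; 0/0/1; 0/0/2; 0/2/0; 0/2/1; 0/2/2; 2/0/0; 2/0/1; 2/0/2; 2/2/0; 2/2/1; 2/2/2}
PSO: 12 outcomes — {0/0/0; 0/0/1; 0/0/2; 0/2/0; 0/2/1; 0/2/2; 2/0/0; 2/0/1; 2/0/2; 2/2/0; 2/2/1; 2/2/2}
target 0/0/1 ∈ {SC,TSO,PSO}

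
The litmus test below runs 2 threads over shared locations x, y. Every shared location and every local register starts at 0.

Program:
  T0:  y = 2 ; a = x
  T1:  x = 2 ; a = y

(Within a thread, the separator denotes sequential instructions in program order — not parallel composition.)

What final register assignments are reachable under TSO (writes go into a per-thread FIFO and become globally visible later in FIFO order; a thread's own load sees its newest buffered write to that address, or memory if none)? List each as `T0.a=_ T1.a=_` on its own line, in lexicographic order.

T0.a=0 T1.a=0
T0.a=0 T1.a=2
T0.a=2 T1.a=0
T0.a=2 T1.a=2

outcome vector order: (T0.a,T1.a)
|TSO outcomes| = 4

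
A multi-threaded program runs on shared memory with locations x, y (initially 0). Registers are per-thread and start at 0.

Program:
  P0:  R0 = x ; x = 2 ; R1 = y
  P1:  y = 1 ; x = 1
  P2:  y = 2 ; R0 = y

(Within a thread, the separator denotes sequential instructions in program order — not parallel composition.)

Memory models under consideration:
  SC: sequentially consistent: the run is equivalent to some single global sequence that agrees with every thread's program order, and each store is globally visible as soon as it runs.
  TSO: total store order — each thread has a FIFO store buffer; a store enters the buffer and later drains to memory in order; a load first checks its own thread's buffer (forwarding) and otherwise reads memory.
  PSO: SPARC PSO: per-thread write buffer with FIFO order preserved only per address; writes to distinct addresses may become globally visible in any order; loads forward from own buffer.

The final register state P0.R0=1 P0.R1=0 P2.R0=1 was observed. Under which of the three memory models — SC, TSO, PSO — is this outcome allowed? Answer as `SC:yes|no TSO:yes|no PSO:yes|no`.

SC:no TSO:no PSO:yes

outcome vector order: (P0.R0,P0.R1,P2.R0)
under SC → 001; 002; 011; 012; 021; 022; 111; 112; 122
under TSO → 001; 002; 011; 012; 021; 022; 111; 112; 122
under PSO → 001; 002; 011; 012; 021; 022; 101; 102; 111; 112; 121; 122
target 101 ∈ {PSO}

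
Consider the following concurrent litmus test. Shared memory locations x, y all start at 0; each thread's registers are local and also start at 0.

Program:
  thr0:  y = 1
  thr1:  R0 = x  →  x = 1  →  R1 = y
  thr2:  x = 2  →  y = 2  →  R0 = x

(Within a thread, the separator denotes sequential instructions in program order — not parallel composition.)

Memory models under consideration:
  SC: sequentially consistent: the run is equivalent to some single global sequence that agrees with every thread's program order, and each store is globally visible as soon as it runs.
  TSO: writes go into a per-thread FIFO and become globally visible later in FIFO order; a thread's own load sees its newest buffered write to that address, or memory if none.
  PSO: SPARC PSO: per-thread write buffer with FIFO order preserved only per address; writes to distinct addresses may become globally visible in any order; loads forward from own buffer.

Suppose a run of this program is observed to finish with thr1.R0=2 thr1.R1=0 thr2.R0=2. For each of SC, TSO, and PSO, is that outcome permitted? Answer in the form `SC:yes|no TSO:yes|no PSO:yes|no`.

SC:no TSO:yes PSO:yes

outcome vector order: (thr1.R0,thr1.R1,thr2.R0)
under SC → 0/0/1, 0/0/2, 0/1/1, 0/1/2, 0/2/1, 0/2/2, 2/0/1, 2/1/1, 2/1/2, 2/2/1, 2/2/2
under TSO → 0/0/1, 0/0/2, 0/1/1, 0/1/2, 0/2/1, 0/2/2, 2/0/1, 2/0/2, 2/1/1, 2/1/2, 2/2/1, 2/2/2
under PSO → 0/0/1, 0/0/2, 0/1/1, 0/1/2, 0/2/1, 0/2/2, 2/0/1, 2/0/2, 2/1/1, 2/1/2, 2/2/1, 2/2/2
target 2/0/2 ∈ {TSO,PSO}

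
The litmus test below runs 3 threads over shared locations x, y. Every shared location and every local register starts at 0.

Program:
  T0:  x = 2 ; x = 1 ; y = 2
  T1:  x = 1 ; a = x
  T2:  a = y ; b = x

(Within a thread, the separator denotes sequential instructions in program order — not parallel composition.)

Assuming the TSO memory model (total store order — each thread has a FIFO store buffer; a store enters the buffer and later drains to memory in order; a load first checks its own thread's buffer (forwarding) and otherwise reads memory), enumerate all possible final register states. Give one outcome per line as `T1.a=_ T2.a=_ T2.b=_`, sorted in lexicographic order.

T1.a=1 T2.a=0 T2.b=0
T1.a=1 T2.a=0 T2.b=1
T1.a=1 T2.a=0 T2.b=2
T1.a=1 T2.a=2 T2.b=1
T1.a=2 T2.a=0 T2.b=0
T1.a=2 T2.a=0 T2.b=1
T1.a=2 T2.a=0 T2.b=2
T1.a=2 T2.a=2 T2.b=1

outcome vector order: (T1.a,T2.a,T2.b)
|TSO outcomes| = 8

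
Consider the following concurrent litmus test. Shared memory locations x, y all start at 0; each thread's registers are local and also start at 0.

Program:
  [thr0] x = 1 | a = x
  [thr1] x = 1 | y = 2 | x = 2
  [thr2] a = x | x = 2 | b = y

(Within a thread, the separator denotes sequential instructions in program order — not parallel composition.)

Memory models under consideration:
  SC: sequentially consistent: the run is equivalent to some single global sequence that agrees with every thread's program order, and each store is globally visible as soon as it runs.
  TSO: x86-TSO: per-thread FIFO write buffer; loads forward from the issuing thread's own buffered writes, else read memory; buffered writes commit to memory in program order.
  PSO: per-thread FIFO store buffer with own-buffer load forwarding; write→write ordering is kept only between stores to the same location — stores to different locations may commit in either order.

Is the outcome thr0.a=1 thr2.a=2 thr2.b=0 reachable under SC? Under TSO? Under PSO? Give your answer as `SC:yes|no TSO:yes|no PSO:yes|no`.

outcome vector order: (thr0.a,thr2.a,thr2.b)
[SC] allowed = {(1,0,0), (1,0,2), (1,1,0), (1,1,2), (1,2,2), (2,0,0), (2,0,2), (2,1,0), (2,1,2), (2,2,2)}
[TSO] allowed = {(1,0,0), (1,0,2), (1,1,0), (1,1,2), (1,2,2), (2,0,0), (2,0,2), (2,1,0), (2,1,2), (2,2,2)}
[PSO] allowed = {(1,0,0), (1,0,2), (1,1,0), (1,1,2), (1,2,0), (1,2,2), (2,0,0), (2,0,2), (2,1,0), (2,1,2), (2,2,0), (2,2,2)}
target (1,2,0) ∈ {PSO}

SC:no TSO:no PSO:yes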